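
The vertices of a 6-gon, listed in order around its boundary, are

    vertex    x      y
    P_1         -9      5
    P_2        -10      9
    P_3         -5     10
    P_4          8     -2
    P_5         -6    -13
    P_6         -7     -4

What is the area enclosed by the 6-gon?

205

Cross-terms: -31, -55, -70, -116, -67, -71  ⇒  Σ = -410
Area = |Σ|/2 = 205.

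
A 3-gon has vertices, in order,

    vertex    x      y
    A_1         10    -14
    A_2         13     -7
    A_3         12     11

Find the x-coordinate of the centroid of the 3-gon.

35/3

Apply Gauss's area formula. First the cross-terms c_i = x_i·y_{i+1} − x_{i+1}·y_i:
  112, 227, -278  ⇒  2A = 61, A = 30.5.
Then Σ (x_i + x_{i+1})·c_i = 2135, so x̄ = 2135 / (6·30.5) = 35/3.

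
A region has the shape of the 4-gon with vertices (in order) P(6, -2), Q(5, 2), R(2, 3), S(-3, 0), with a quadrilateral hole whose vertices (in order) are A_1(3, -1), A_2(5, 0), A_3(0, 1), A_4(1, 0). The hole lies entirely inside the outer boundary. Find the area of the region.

Outer boundary:
Apply Gauss's area formula: 2A = Σ (x_i·y_{i+1} − x_{i+1}·y_i), indices taken mod 4.
Cross-terms: 22, 11, 9, 6  ⇒  Σ = 48
Area = |Σ|/2 = 24.
Hole:
Σ = (5) + (5) + (-1) + (-1) = 8
Area = |Σ|/2 = 4.
Net area = 24 − 4 = 20.

20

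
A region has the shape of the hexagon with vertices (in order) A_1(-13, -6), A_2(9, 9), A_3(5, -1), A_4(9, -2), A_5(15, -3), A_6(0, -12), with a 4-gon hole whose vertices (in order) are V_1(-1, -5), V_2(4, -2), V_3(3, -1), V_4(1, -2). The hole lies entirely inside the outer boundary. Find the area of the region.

219.5

Outer boundary:
A_1→A_2: (-13)(9) − (9)(-6) = -63
A_2→A_3: (9)(-1) − (5)(9) = -54
A_3→A_4: (5)(-2) − (9)(-1) = -1
A_4→A_5: (9)(-3) − (15)(-2) = 3
A_5→A_6: (15)(-12) − (0)(-3) = -180
A_6→A_1: (0)(-6) − (-13)(-12) = -156
Σ = -451
Area = |Σ|/2 = 225.5.
Hole:
Cross-terms: 22, 2, -5, -7  ⇒  Σ = 12
Area = |Σ|/2 = 6.
Net area = 225.5 − 6 = 219.5.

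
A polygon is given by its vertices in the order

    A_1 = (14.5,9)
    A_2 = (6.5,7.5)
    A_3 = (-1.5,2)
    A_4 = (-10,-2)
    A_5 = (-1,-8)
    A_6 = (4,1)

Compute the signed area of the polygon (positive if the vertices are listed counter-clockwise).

114

Apply the shoelace (surveyor's) formula: 2A = Σ (x_i·y_{i+1} − x_{i+1}·y_i), indices taken mod 6.
Cross-terms: 50.25, 24.25, 23, 78, 31, 21.5  ⇒  Σ = 228
Signed area = Σ/2 = 114 (positive ⇒ counter-clockwise traversal).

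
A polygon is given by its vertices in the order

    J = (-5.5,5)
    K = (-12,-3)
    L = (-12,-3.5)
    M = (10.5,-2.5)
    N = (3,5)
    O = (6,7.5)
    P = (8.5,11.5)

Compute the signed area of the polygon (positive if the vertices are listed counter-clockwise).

Apply the surveyor's formula: 2A = Σ (x_i·y_{i+1} − x_{i+1}·y_i), indices taken mod 7.
Cross-terms: 76.5, 6, 66.75, 60, -7.5, 5.25, 105.75  ⇒  Σ = 312.75
Signed area = Σ/2 = 156.375 (positive ⇒ counter-clockwise traversal).

156.375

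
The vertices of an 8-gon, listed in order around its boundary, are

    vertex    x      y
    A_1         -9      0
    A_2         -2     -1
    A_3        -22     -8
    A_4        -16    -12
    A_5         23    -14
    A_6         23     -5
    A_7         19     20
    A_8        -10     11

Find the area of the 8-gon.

954.5

Σ = (9) + (-6) + (136) + (500) + (207) + (555) + (409) + (99) = 1909
Area = |Σ|/2 = 954.5.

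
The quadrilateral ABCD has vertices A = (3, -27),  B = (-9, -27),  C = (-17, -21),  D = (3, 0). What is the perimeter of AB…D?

|AB| = √((-12)² + (0)²) = √144 = 12
|BC| = √((-8)² + (6)²) = √100 = 10
|CD| = √((20)² + (21)²) = √841 = 29
|DA| = √((0)² + (-27)²) = √729 = 27
Perimeter = 12 + 10 + 29 + 27 = 78.

78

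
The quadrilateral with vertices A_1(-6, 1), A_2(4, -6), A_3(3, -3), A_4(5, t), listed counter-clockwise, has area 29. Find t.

The doubled signed area Σ (x_i y_{i+1} − x_{i+1} y_i) is linear in t.
With t=0 it equals 58; the coefficient of t is 9 (from the two edges through A_4).
So 9·t + 58 = 2·29 = 58 ⇒ t = 0.

0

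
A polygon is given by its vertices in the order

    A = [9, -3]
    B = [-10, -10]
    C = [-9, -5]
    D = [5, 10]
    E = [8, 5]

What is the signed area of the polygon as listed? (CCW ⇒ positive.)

-174.5

A→B: (9)(-10) − (-10)(-3) = -120
B→C: (-10)(-5) − (-9)(-10) = -40
C→D: (-9)(10) − (5)(-5) = -65
D→E: (5)(5) − (8)(10) = -55
E→A: (8)(-3) − (9)(5) = -69
Σ = -349
Signed area = Σ/2 = -174.5 (negative ⇒ clockwise traversal).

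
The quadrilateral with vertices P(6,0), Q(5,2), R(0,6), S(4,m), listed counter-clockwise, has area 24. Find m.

-5

The doubled signed area Σ (x_i y_{i+1} − x_{i+1} y_i) is linear in m.
With m=0 it equals 18; the coefficient of m is -6 (from the two edges through S).
So -6·m + 18 = 2·24 = 48 ⇒ m = -5.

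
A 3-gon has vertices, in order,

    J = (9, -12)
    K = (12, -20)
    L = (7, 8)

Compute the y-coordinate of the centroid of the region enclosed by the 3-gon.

-8

Apply the shoelace formula. First the cross-terms c_i = x_i·y_{i+1} − x_{i+1}·y_i:
  -36, 236, -156  ⇒  2A = 44, A = 22.
Then Σ (y_i + y_{i+1})·c_i = -1056, so ȳ = -1056 / (6·22) = -8.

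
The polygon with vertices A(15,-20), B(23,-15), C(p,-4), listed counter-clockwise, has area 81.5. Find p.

Write out the shoelace sum; only the two edges meeting at C involve p:
2·Area = [(23·(-4) − p·(-15)) + (p·(-20) − 15·(-4))] + 235
       = -5·p + 203 = 163
⇒ p = 8.

8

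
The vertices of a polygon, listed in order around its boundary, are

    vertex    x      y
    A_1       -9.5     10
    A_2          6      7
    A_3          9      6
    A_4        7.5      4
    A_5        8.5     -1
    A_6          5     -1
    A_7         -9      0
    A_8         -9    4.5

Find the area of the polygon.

Apply the surveyor's formula: 2A = Σ (x_i·y_{i+1} − x_{i+1}·y_i), indices taken mod 8.
Σ = (-126.5) + (-27) + (-9) + (-41.5) + (-3.5) + (-9) + (-40.5) + (-47.25) = -304.25
Area = |Σ|/2 = 152.125.

152.125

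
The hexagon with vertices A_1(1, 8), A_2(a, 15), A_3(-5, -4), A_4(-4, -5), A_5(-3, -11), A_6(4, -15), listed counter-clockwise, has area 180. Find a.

-8

The doubled signed area Σ (x_i y_{i+1} − x_{i+1} y_i) is linear in a.
With a=0 it equals 264; the coefficient of a is -12 (from the two edges through A_2).
So -12·a + 264 = 2·180 = 360 ⇒ a = -8.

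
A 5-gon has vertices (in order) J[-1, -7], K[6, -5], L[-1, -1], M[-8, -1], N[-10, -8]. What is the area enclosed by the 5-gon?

Apply the shoelace (surveyor's) formula: 2A = Σ (x_i·y_{i+1} − x_{i+1}·y_i), indices taken mod 5.
J→K: (-1)(-5) − (6)(-7) = 47
K→L: (6)(-1) − (-1)(-5) = -11
L→M: (-1)(-1) − (-8)(-1) = -7
M→N: (-8)(-8) − (-10)(-1) = 54
N→J: (-10)(-7) − (-1)(-8) = 62
Σ = 145
Area = |Σ|/2 = 72.5.

72.5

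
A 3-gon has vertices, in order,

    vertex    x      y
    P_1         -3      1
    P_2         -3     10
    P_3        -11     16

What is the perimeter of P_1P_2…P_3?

36

|P_1P_2| = √((0)² + (9)²) = √81 = 9
|P_2P_3| = √((-8)² + (6)²) = √100 = 10
|P_3P_1| = √((8)² + (-15)²) = √289 = 17
Perimeter = 9 + 10 + 17 = 36.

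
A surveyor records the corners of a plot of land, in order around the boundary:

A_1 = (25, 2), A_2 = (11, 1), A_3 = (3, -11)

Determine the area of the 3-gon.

Apply the shoelace (surveyor's) formula: 2A = Σ (x_i·y_{i+1} − x_{i+1}·y_i), indices taken mod 3.
Cross-terms: 3, -124, 281  ⇒  Σ = 160
Area = |Σ|/2 = 80.

80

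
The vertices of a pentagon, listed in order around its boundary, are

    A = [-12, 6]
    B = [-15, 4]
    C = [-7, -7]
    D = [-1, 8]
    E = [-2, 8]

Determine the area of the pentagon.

Apply the shoelace formula: 2A = Σ (x_i·y_{i+1} − x_{i+1}·y_i), indices taken mod 5.
Σ = (42) + (133) + (-63) + (8) + (84) = 204
Area = |Σ|/2 = 102.

102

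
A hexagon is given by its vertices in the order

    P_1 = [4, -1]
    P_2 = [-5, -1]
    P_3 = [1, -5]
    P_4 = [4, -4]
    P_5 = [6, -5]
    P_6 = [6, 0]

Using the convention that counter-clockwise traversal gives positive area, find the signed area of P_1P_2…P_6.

30.5

Σ = (-9) + (26) + (16) + (4) + (30) + (-6) = 61
Signed area = Σ/2 = 30.5 (positive ⇒ counter-clockwise traversal).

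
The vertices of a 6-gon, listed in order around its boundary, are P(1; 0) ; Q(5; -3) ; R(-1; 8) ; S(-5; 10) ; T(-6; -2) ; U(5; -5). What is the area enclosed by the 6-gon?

89.5

Apply the shoelace formula: 2A = Σ (x_i·y_{i+1} − x_{i+1}·y_i), indices taken mod 6.
Σ = (-3) + (37) + (30) + (70) + (40) + (5) = 179
Area = |Σ|/2 = 89.5.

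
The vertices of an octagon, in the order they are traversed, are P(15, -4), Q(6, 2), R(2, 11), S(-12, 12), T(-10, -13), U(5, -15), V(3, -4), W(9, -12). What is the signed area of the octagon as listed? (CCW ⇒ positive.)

Apply the shoelace formula: 2A = Σ (x_i·y_{i+1} − x_{i+1}·y_i), indices taken mod 8.
Cross-terms: 54, 62, 156, 276, 215, 25, 0, 144  ⇒  Σ = 932
Signed area = Σ/2 = 466 (positive ⇒ counter-clockwise traversal).

466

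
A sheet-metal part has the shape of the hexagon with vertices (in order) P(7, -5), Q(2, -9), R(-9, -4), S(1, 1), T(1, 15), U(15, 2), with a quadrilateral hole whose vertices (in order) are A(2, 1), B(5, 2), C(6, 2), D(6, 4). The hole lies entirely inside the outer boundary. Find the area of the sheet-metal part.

219

Outer boundary:
Apply the shoelace (surveyor's) formula: 2A = Σ (x_i·y_{i+1} − x_{i+1}·y_i), indices taken mod 6.
P→Q: (7)(-9) − (2)(-5) = -53
Q→R: (2)(-4) − (-9)(-9) = -89
R→S: (-9)(1) − (1)(-4) = -5
S→T: (1)(15) − (1)(1) = 14
T→U: (1)(2) − (15)(15) = -223
U→P: (15)(-5) − (7)(2) = -89
Σ = -445
Area = |Σ|/2 = 222.5.
Hole:
Apply the shoelace (surveyor's) formula: 2A = Σ (x_i·y_{i+1} − x_{i+1}·y_i), indices taken mod 4.
A→B: (2)(2) − (5)(1) = -1
B→C: (5)(2) − (6)(2) = -2
C→D: (6)(4) − (6)(2) = 12
D→A: (6)(1) − (2)(4) = -2
Σ = 7
Area = |Σ|/2 = 3.5.
Net area = 222.5 − 3.5 = 219.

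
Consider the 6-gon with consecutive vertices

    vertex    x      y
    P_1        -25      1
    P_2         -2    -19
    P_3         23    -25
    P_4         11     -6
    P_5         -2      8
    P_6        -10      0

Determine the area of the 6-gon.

Cross-terms: 477, 487, 137, 76, 80, -10  ⇒  Σ = 1247
Area = |Σ|/2 = 623.5.

623.5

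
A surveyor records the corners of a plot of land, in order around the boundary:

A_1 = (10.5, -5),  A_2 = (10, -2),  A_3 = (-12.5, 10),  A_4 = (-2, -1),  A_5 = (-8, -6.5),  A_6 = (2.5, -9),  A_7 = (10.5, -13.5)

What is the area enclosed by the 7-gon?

Apply the shoelace (surveyor's) formula: 2A = Σ (x_i·y_{i+1} − x_{i+1}·y_i), indices taken mod 7.
Σ = (29) + (75) + (32.5) + (5) + (88.25) + (60.75) + (89.25) = 379.75
Area = |Σ|/2 = 189.875.

189.875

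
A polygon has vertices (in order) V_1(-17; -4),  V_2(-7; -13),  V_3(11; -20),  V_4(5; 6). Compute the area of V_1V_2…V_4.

Apply the shoelace formula: 2A = Σ (x_i·y_{i+1} − x_{i+1}·y_i), indices taken mod 4.
V_1→V_2: (-17)(-13) − (-7)(-4) = 193
V_2→V_3: (-7)(-20) − (11)(-13) = 283
V_3→V_4: (11)(6) − (5)(-20) = 166
V_4→V_1: (5)(-4) − (-17)(6) = 82
Σ = 724
Area = |Σ|/2 = 362.

362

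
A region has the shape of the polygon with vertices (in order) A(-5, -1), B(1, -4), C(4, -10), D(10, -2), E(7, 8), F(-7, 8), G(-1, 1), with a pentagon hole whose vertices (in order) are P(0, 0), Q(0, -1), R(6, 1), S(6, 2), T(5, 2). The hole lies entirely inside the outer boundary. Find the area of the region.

Outer boundary:
Apply the shoelace (surveyor's) formula: 2A = Σ (x_i·y_{i+1} − x_{i+1}·y_i), indices taken mod 7.
A→B: (-5)(-4) − (1)(-1) = 21
B→C: (1)(-10) − (4)(-4) = 6
C→D: (4)(-2) − (10)(-10) = 92
D→E: (10)(8) − (7)(-2) = 94
E→F: (7)(8) − (-7)(8) = 112
F→G: (-7)(1) − (-1)(8) = 1
G→A: (-1)(-1) − (-5)(1) = 6
Σ = 332
Area = |Σ|/2 = 166.
Hole:
Σ = (0) + (6) + (6) + (2) + (0) = 14
Area = |Σ|/2 = 7.
Net area = 166 − 7 = 159.

159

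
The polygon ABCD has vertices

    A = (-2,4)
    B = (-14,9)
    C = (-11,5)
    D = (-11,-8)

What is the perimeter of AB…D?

|AB| = √((-12)² + (5)²) = √169 = 13
|BC| = √((3)² + (-4)²) = √25 = 5
|CD| = √((0)² + (-13)²) = √169 = 13
|DA| = √((9)² + (12)²) = √225 = 15
Perimeter = 13 + 5 + 13 + 15 = 46.

46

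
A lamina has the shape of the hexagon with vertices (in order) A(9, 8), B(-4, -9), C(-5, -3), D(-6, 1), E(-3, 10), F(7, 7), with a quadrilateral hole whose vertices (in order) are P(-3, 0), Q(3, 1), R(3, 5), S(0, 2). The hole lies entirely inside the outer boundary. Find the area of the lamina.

119.5

Outer boundary:
Σ = (-49) + (-33) + (-23) + (-57) + (-91) + (-7) = -260
Area = |Σ|/2 = 130.
Hole:
Σ = (-3) + (12) + (6) + (6) = 21
Area = |Σ|/2 = 10.5.
Net area = 130 − 10.5 = 119.5.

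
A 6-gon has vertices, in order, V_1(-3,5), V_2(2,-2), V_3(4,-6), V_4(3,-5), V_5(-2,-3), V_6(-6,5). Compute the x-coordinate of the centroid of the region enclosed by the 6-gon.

-17/12

Apply Gauss's area formula. First the cross-terms c_i = x_i·y_{i+1} − x_{i+1}·y_i:
  -4, -4, -2, -19, -28, -15  ⇒  2A = -72, A = -36.
Then Σ (x_i + x_{i+1})·c_i = 306, so x̄ = 306 / (6·(-36)) = -17/12.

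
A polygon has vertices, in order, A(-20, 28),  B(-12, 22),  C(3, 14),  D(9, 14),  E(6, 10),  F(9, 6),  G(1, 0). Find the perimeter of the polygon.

|AB| = √((8)² + (-6)²) = √100 = 10
|BC| = √((15)² + (-8)²) = √289 = 17
|CD| = √((6)² + (0)²) = √36 = 6
|DE| = √((-3)² + (-4)²) = √25 = 5
|EF| = √((3)² + (-4)²) = √25 = 5
|FG| = √((-8)² + (-6)²) = √100 = 10
|GA| = √((-21)² + (28)²) = √1225 = 35
Perimeter = 10 + 17 + 6 + 5 + 5 + 10 + 35 = 88.

88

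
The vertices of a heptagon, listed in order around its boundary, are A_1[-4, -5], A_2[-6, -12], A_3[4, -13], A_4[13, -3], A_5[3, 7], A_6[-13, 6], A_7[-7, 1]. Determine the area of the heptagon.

Apply the shoelace formula: 2A = Σ (x_i·y_{i+1} − x_{i+1}·y_i), indices taken mod 7.
Cross-terms: 18, 126, 157, 100, 109, 29, 39  ⇒  Σ = 578
Area = |Σ|/2 = 289.

289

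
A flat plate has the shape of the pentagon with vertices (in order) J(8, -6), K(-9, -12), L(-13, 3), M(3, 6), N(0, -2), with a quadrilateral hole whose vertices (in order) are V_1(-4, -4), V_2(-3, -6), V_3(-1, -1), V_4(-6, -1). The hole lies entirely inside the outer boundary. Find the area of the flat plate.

Outer boundary:
Apply Gauss's area formula: 2A = Σ (x_i·y_{i+1} − x_{i+1}·y_i), indices taken mod 5.
Cross-terms: -150, -183, -87, -6, 16  ⇒  Σ = -410
Area = |Σ|/2 = 205.
Hole:
Cross-terms: 12, -3, -5, 20  ⇒  Σ = 24
Area = |Σ|/2 = 12.
Net area = 205 − 12 = 193.

193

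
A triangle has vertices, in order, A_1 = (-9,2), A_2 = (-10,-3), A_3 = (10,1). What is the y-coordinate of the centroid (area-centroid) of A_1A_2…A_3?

0

Apply the shoelace (surveyor's) formula. First the cross-terms c_i = x_i·y_{i+1} − x_{i+1}·y_i:
  47, 20, 29  ⇒  2A = 96, A = 48.
Then Σ (y_i + y_{i+1})·c_i = 0, so ȳ = 0 / (6·48) = 0.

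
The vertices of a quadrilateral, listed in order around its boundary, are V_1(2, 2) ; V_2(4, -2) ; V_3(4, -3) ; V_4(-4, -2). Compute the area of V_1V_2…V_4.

20

Apply the surveyor's formula: 2A = Σ (x_i·y_{i+1} − x_{i+1}·y_i), indices taken mod 4.
Cross-terms: -12, -4, -20, -4  ⇒  Σ = -40
Area = |Σ|/2 = 20.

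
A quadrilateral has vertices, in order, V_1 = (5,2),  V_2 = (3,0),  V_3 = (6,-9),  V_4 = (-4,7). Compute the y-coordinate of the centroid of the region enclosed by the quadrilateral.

0.8

Apply the surveyor's formula. First the cross-terms c_i = x_i·y_{i+1} − x_{i+1}·y_i:
  -6, -27, 6, -43  ⇒  2A = -70, A = -35.
Then Σ (y_i + y_{i+1})·c_i = -168, so ȳ = -168 / (6·(-35)) = 0.8.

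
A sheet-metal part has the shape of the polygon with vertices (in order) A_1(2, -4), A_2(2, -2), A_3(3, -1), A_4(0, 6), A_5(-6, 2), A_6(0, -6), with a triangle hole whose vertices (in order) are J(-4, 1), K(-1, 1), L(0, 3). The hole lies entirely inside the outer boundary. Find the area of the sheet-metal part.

Outer boundary:
Apply the shoelace formula: 2A = Σ (x_i·y_{i+1} − x_{i+1}·y_i), indices taken mod 6.
Σ = (4) + (4) + (18) + (36) + (36) + (12) = 110
Area = |Σ|/2 = 55.
Hole:
Apply Gauss's area formula: 2A = Σ (x_i·y_{i+1} − x_{i+1}·y_i), indices taken mod 3.
Σ = (-3) + (-3) + (12) = 6
Area = |Σ|/2 = 3.
Net area = 55 − 3 = 52.

52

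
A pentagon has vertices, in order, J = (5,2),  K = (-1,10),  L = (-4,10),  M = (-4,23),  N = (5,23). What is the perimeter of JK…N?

56

|JK| = √((-6)² + (8)²) = √100 = 10
|KL| = √((-3)² + (0)²) = √9 = 3
|LM| = √((0)² + (13)²) = √169 = 13
|MN| = √((9)² + (0)²) = √81 = 9
|NJ| = √((0)² + (-21)²) = √441 = 21
Perimeter = 10 + 3 + 13 + 9 + 21 = 56.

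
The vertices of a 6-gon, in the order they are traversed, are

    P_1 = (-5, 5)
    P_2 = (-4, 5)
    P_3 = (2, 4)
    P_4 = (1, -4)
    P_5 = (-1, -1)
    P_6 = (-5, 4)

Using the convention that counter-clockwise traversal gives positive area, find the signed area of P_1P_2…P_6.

Σ = (-5) + (-26) + (-12) + (-5) + (-9) + (-5) = -62
Signed area = Σ/2 = -31 (negative ⇒ clockwise traversal).

-31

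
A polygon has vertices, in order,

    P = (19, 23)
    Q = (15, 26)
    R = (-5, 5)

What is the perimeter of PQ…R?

|PQ| = √((-4)² + (3)²) = √25 = 5
|QR| = √((-20)² + (-21)²) = √841 = 29
|RP| = √((24)² + (18)²) = √900 = 30
Perimeter = 5 + 29 + 30 = 64.

64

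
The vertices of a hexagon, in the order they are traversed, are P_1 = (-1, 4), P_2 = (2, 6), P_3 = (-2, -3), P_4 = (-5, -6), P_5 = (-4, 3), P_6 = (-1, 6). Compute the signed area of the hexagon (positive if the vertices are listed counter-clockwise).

Σ = (-14) + (6) + (-3) + (-39) + (-21) + (2) = -69
Signed area = Σ/2 = -34.5 (negative ⇒ clockwise traversal).

-34.5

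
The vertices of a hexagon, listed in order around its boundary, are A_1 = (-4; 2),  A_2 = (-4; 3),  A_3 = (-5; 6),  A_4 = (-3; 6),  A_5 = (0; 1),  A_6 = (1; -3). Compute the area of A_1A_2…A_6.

19.5

A_1→A_2: (-4)(3) − (-4)(2) = -4
A_2→A_3: (-4)(6) − (-5)(3) = -9
A_3→A_4: (-5)(6) − (-3)(6) = -12
A_4→A_5: (-3)(1) − (0)(6) = -3
A_5→A_6: (0)(-3) − (1)(1) = -1
A_6→A_1: (1)(2) − (-4)(-3) = -10
Σ = -39
Area = |Σ|/2 = 19.5.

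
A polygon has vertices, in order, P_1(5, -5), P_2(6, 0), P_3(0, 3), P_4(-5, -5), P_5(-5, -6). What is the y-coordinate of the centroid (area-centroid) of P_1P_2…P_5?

-262/123

Apply Gauss's area formula. First the cross-terms c_i = x_i·y_{i+1} − x_{i+1}·y_i:
  30, 18, 15, 5, 55  ⇒  2A = 123, A = 61.5.
Then Σ (y_i + y_{i+1})·c_i = -786, so ȳ = -786 / (6·61.5) = -262/123.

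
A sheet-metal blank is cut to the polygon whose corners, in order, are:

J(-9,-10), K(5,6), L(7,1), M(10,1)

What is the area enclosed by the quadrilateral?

67.5

Apply the surveyor's formula: 2A = Σ (x_i·y_{i+1} − x_{i+1}·y_i), indices taken mod 4.
J→K: (-9)(6) − (5)(-10) = -4
K→L: (5)(1) − (7)(6) = -37
L→M: (7)(1) − (10)(1) = -3
M→J: (10)(-10) − (-9)(1) = -91
Σ = -135
Area = |Σ|/2 = 67.5.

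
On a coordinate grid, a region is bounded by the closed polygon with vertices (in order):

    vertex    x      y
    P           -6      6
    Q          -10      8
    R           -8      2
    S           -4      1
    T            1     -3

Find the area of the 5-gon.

Σ = (12) + (44) + (0) + (11) + (-12) = 55
Area = |Σ|/2 = 27.5.

27.5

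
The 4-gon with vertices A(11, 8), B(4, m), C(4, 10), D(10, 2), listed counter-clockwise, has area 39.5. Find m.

Write out the shoelace sum; only the two edges meeting at B involve m:
2·Area = [(11·m − 4·8) + (4·10 − 4·m)] + -34
       = 7·m + -26 = 79
⇒ m = 15.

15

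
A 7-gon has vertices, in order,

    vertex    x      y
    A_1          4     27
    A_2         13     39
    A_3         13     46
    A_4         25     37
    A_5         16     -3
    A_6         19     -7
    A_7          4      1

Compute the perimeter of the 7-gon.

126

|A_1A_2| = √((9)² + (12)²) = √225 = 15
|A_2A_3| = √((0)² + (7)²) = √49 = 7
|A_3A_4| = √((12)² + (-9)²) = √225 = 15
|A_4A_5| = √((-9)² + (-40)²) = √1681 = 41
|A_5A_6| = √((3)² + (-4)²) = √25 = 5
|A_6A_7| = √((-15)² + (8)²) = √289 = 17
|A_7A_1| = √((0)² + (26)²) = √676 = 26
Perimeter = 15 + 7 + 15 + 41 + 5 + 17 + 26 = 126.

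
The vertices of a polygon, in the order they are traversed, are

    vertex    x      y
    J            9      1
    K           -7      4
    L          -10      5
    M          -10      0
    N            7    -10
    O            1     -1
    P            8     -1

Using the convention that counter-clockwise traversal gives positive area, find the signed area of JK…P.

112.5

Apply the surveyor's formula: 2A = Σ (x_i·y_{i+1} − x_{i+1}·y_i), indices taken mod 7.
Σ = (43) + (5) + (50) + (100) + (3) + (7) + (17) = 225
Signed area = Σ/2 = 112.5 (positive ⇒ counter-clockwise traversal).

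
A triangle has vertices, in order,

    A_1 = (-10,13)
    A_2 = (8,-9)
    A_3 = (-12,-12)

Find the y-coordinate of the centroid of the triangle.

Apply the surveyor's formula. First the cross-terms c_i = x_i·y_{i+1} − x_{i+1}·y_i:
  -14, -204, -276  ⇒  2A = -494, A = -247.
Then Σ (y_i + y_{i+1})·c_i = 3952, so ȳ = 3952 / (6·(-247)) = -8/3.

-8/3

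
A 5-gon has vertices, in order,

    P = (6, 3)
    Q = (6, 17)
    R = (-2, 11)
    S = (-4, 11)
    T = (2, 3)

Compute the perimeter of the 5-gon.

|PQ| = √((0)² + (14)²) = √196 = 14
|QR| = √((-8)² + (-6)²) = √100 = 10
|RS| = √((-2)² + (0)²) = √4 = 2
|ST| = √((6)² + (-8)²) = √100 = 10
|TP| = √((4)² + (0)²) = √16 = 4
Perimeter = 14 + 10 + 2 + 10 + 4 = 40.

40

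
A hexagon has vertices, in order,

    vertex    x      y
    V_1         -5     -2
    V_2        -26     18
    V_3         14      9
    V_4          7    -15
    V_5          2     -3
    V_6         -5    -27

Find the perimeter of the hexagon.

|V_1V_2| = √((-21)² + (20)²) = √841 = 29
|V_2V_3| = √((40)² + (-9)²) = √1681 = 41
|V_3V_4| = √((-7)² + (-24)²) = √625 = 25
|V_4V_5| = √((-5)² + (12)²) = √169 = 13
|V_5V_6| = √((-7)² + (-24)²) = √625 = 25
|V_6V_1| = √((0)² + (25)²) = √625 = 25
Perimeter = 29 + 41 + 25 + 13 + 25 + 25 = 158.

158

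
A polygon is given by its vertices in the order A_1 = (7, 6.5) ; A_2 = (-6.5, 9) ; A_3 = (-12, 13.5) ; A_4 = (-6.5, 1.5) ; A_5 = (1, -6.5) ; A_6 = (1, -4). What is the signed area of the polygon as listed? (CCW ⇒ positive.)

Cross-terms: 105.25, 20.25, 69.75, 40.75, 2.5, 34.5  ⇒  Σ = 273
Signed area = Σ/2 = 136.5 (positive ⇒ counter-clockwise traversal).

136.5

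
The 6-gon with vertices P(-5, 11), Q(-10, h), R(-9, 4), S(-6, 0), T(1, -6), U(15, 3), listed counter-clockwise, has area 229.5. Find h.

14

Write out the shoelace sum; only the two edges meeting at Q involve h:
2·Area = [((-5)·h − (-10)·11) + ((-10)·4 − (-9)·h)] + 333
       = 4·h + 403 = 459
⇒ h = 14.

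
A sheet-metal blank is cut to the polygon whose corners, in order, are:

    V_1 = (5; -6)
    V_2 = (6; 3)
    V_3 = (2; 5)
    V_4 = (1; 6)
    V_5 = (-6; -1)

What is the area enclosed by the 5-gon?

79

Apply the shoelace (surveyor's) formula: 2A = Σ (x_i·y_{i+1} − x_{i+1}·y_i), indices taken mod 5.
Σ = (51) + (24) + (7) + (35) + (41) = 158
Area = |Σ|/2 = 79.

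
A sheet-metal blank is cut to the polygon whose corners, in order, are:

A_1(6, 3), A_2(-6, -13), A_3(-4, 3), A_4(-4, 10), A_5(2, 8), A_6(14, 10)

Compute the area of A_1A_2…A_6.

160

Apply the shoelace formula: 2A = Σ (x_i·y_{i+1} − x_{i+1}·y_i), indices taken mod 6.
Σ = (-60) + (-70) + (-28) + (-52) + (-92) + (-18) = -320
Area = |Σ|/2 = 160.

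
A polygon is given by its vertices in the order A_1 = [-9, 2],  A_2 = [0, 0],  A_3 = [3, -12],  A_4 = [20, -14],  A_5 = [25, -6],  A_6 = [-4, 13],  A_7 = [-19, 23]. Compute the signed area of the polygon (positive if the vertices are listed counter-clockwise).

A_1→A_2: (-9)(0) − (0)(2) = 0
A_2→A_3: (0)(-12) − (3)(0) = 0
A_3→A_4: (3)(-14) − (20)(-12) = 198
A_4→A_5: (20)(-6) − (25)(-14) = 230
A_5→A_6: (25)(13) − (-4)(-6) = 301
A_6→A_7: (-4)(23) − (-19)(13) = 155
A_7→A_1: (-19)(2) − (-9)(23) = 169
Σ = 1053
Signed area = Σ/2 = 526.5 (positive ⇒ counter-clockwise traversal).

526.5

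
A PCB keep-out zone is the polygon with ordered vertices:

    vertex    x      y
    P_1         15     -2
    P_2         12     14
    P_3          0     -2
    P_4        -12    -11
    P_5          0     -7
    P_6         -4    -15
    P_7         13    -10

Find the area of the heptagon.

Apply the shoelace formula: 2A = Σ (x_i·y_{i+1} − x_{i+1}·y_i), indices taken mod 7.
P_1→P_2: (15)(14) − (12)(-2) = 234
P_2→P_3: (12)(-2) − (0)(14) = -24
P_3→P_4: (0)(-11) − (-12)(-2) = -24
P_4→P_5: (-12)(-7) − (0)(-11) = 84
P_5→P_6: (0)(-15) − (-4)(-7) = -28
P_6→P_7: (-4)(-10) − (13)(-15) = 235
P_7→P_1: (13)(-2) − (15)(-10) = 124
Σ = 601
Area = |Σ|/2 = 300.5.

300.5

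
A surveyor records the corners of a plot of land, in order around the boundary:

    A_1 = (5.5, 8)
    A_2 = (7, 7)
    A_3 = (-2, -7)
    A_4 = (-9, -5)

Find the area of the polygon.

Apply Gauss's area formula: 2A = Σ (x_i·y_{i+1} − x_{i+1}·y_i), indices taken mod 4.
Σ = (-17.5) + (-35) + (-53) + (-44.5) = -150
Area = |Σ|/2 = 75.

75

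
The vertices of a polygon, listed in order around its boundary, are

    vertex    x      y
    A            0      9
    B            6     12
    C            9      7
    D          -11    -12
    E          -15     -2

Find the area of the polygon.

Σ = (-54) + (-66) + (-31) + (-158) + (-135) = -444
Area = |Σ|/2 = 222.

222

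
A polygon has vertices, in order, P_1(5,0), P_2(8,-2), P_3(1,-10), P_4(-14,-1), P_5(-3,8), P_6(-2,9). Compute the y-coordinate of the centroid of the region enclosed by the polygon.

Apply Gauss's area formula. First the cross-terms c_i = x_i·y_{i+1} − x_{i+1}·y_i:
  -10, -78, -141, -115, -11, -45  ⇒  2A = -400, A = -200.
Then Σ (y_i + y_{i+1})·c_i = 1110, so ȳ = 1110 / (6·(-200)) = -0.925.

-0.925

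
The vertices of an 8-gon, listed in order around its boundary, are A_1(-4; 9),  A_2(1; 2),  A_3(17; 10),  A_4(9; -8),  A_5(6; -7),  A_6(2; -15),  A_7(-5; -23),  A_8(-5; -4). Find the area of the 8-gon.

317.5

Apply the surveyor's formula: 2A = Σ (x_i·y_{i+1} − x_{i+1}·y_i), indices taken mod 8.
Σ = (-17) + (-24) + (-226) + (-15) + (-76) + (-121) + (-95) + (-61) = -635
Area = |Σ|/2 = 317.5.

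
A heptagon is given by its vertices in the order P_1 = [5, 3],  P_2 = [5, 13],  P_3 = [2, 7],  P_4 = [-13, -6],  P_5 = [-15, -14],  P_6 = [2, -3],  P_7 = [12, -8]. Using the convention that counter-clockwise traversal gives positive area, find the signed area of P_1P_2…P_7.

Apply the surveyor's formula: 2A = Σ (x_i·y_{i+1} − x_{i+1}·y_i), indices taken mod 7.
P_1→P_2: (5)(13) − (5)(3) = 50
P_2→P_3: (5)(7) − (2)(13) = 9
P_3→P_4: (2)(-6) − (-13)(7) = 79
P_4→P_5: (-13)(-14) − (-15)(-6) = 92
P_5→P_6: (-15)(-3) − (2)(-14) = 73
P_6→P_7: (2)(-8) − (12)(-3) = 20
P_7→P_1: (12)(3) − (5)(-8) = 76
Σ = 399
Signed area = Σ/2 = 199.5 (positive ⇒ counter-clockwise traversal).

199.5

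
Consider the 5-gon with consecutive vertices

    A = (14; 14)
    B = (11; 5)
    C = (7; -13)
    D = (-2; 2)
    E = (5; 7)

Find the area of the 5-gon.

163

Apply Gauss's area formula: 2A = Σ (x_i·y_{i+1} − x_{i+1}·y_i), indices taken mod 5.
Cross-terms: -84, -178, -12, -24, -28  ⇒  Σ = -326
Area = |Σ|/2 = 163.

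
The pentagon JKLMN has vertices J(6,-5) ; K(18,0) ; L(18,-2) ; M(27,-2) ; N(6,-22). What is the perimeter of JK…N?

70

|JK| = √((12)² + (5)²) = √169 = 13
|KL| = √((0)² + (-2)²) = √4 = 2
|LM| = √((9)² + (0)²) = √81 = 9
|MN| = √((-21)² + (-20)²) = √841 = 29
|NJ| = √((0)² + (17)²) = √289 = 17
Perimeter = 13 + 2 + 9 + 29 + 17 = 70.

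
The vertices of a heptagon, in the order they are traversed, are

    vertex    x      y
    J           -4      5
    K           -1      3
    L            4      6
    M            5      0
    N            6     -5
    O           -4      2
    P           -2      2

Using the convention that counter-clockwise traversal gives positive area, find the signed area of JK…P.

-47

Apply the shoelace formula: 2A = Σ (x_i·y_{i+1} − x_{i+1}·y_i), indices taken mod 7.
J→K: (-4)(3) − (-1)(5) = -7
K→L: (-1)(6) − (4)(3) = -18
L→M: (4)(0) − (5)(6) = -30
M→N: (5)(-5) − (6)(0) = -25
N→O: (6)(2) − (-4)(-5) = -8
O→P: (-4)(2) − (-2)(2) = -4
P→J: (-2)(5) − (-4)(2) = -2
Σ = -94
Signed area = Σ/2 = -47 (negative ⇒ clockwise traversal).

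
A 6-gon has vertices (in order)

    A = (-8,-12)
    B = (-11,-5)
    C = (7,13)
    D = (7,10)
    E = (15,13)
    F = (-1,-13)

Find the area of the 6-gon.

277

Apply the shoelace (surveyor's) formula: 2A = Σ (x_i·y_{i+1} − x_{i+1}·y_i), indices taken mod 6.
Σ = (-92) + (-108) + (-21) + (-59) + (-182) + (-92) = -554
Area = |Σ|/2 = 277.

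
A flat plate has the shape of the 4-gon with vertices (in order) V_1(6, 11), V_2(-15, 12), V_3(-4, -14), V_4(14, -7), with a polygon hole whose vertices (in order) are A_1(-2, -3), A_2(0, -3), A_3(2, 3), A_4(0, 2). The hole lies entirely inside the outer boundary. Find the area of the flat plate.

Outer boundary:
Σ = (237) + (258) + (224) + (196) = 915
Area = |Σ|/2 = 457.5.
Hole:
Apply the shoelace formula: 2A = Σ (x_i·y_{i+1} − x_{i+1}·y_i), indices taken mod 4.
Σ = (6) + (6) + (4) + (4) = 20
Area = |Σ|/2 = 10.
Net area = 457.5 − 10 = 447.5.

447.5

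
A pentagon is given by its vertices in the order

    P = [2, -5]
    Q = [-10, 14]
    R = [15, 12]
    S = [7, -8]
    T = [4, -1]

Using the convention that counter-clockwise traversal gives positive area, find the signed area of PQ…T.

Apply the shoelace (surveyor's) formula: 2A = Σ (x_i·y_{i+1} − x_{i+1}·y_i), indices taken mod 5.
Σ = (-22) + (-330) + (-204) + (25) + (-18) = -549
Signed area = Σ/2 = -274.5 (negative ⇒ clockwise traversal).

-274.5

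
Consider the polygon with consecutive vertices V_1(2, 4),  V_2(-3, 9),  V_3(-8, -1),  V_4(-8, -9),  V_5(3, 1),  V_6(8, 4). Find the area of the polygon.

108

Apply the shoelace (surveyor's) formula: 2A = Σ (x_i·y_{i+1} − x_{i+1}·y_i), indices taken mod 6.
Σ = (30) + (75) + (64) + (19) + (4) + (24) = 216
Area = |Σ|/2 = 108.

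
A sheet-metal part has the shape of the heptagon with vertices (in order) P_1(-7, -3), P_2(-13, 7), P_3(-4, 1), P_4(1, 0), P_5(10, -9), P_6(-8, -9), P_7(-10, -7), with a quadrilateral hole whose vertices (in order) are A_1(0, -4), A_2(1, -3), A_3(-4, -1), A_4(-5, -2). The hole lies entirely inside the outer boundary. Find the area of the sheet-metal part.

Outer boundary:
Apply the surveyor's formula: 2A = Σ (x_i·y_{i+1} − x_{i+1}·y_i), indices taken mod 7.
Σ = (-88) + (15) + (-1) + (-9) + (-162) + (-34) + (-19) = -298
Area = |Σ|/2 = 149.
Hole:
Apply the shoelace formula: 2A = Σ (x_i·y_{i+1} − x_{i+1}·y_i), indices taken mod 4.
Cross-terms: 4, -13, 3, 20  ⇒  Σ = 14
Area = |Σ|/2 = 7.
Net area = 149 − 7 = 142.

142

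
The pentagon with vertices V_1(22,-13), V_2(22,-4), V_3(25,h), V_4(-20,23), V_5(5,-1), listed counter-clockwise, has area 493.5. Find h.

Write out the shoelace sum; only the two edges meeting at V_3 involve h:
2·Area = [(22·h − 25·(-4)) + (25·23 − (-20)·h)] + 60
       = 42·h + 735 = 987
⇒ h = 6.

6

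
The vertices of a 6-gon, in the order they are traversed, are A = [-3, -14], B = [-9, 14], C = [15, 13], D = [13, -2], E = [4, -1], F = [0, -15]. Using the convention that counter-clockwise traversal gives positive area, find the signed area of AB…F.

-402

Apply Gauss's area formula: 2A = Σ (x_i·y_{i+1} − x_{i+1}·y_i), indices taken mod 6.
Σ = (-168) + (-327) + (-199) + (-5) + (-60) + (-45) = -804
Signed area = Σ/2 = -402 (negative ⇒ clockwise traversal).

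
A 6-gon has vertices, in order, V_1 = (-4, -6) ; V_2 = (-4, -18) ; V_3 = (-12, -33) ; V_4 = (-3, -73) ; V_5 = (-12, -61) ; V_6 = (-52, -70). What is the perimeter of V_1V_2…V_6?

206

|V_1V_2| = √((0)² + (-12)²) = √144 = 12
|V_2V_3| = √((-8)² + (-15)²) = √289 = 17
|V_3V_4| = √((9)² + (-40)²) = √1681 = 41
|V_4V_5| = √((-9)² + (12)²) = √225 = 15
|V_5V_6| = √((-40)² + (-9)²) = √1681 = 41
|V_6V_1| = √((48)² + (64)²) = √6400 = 80
Perimeter = 12 + 17 + 41 + 15 + 41 + 80 = 206.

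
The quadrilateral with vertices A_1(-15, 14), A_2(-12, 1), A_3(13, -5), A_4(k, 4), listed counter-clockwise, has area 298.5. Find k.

Write out the shoelace sum; only the two edges meeting at A_4 involve k:
2·Area = [(13·4 − k·(-5)) + (k·14 − (-15)·4)] + 200
       = 19·k + 312 = 597
⇒ k = 15.

15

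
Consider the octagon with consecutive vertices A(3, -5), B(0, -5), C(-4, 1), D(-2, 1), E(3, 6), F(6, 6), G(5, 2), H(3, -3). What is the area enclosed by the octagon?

Apply Gauss's area formula: 2A = Σ (x_i·y_{i+1} − x_{i+1}·y_i), indices taken mod 8.
A→B: (3)(-5) − (0)(-5) = -15
B→C: (0)(1) − (-4)(-5) = -20
C→D: (-4)(1) − (-2)(1) = -2
D→E: (-2)(6) − (3)(1) = -15
E→F: (3)(6) − (6)(6) = -18
F→G: (6)(2) − (5)(6) = -18
G→H: (5)(-3) − (3)(2) = -21
H→A: (3)(-5) − (3)(-3) = -6
Σ = -115
Area = |Σ|/2 = 57.5.

57.5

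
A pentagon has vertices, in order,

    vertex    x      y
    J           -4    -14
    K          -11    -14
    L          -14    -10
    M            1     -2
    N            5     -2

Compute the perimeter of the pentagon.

48

|JK| = √((-7)² + (0)²) = √49 = 7
|KL| = √((-3)² + (4)²) = √25 = 5
|LM| = √((15)² + (8)²) = √289 = 17
|MN| = √((4)² + (0)²) = √16 = 4
|NJ| = √((-9)² + (-12)²) = √225 = 15
Perimeter = 7 + 5 + 17 + 4 + 15 = 48.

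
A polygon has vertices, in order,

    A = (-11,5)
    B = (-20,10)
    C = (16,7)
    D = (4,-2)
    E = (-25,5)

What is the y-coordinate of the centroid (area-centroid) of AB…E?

634/141

Apply the shoelace (surveyor's) formula. First the cross-terms c_i = x_i·y_{i+1} − x_{i+1}·y_i:
  -10, -300, -60, -30, -70  ⇒  2A = -470, A = -235.
Then Σ (y_i + y_{i+1})·c_i = -6340, so ȳ = -6340 / (6·(-235)) = 634/141.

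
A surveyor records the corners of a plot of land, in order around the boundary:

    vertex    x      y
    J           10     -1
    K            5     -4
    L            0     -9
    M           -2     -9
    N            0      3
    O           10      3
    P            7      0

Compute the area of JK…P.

81

Apply Gauss's area formula: 2A = Σ (x_i·y_{i+1} − x_{i+1}·y_i), indices taken mod 7.
Σ = (-35) + (-45) + (-18) + (-6) + (-30) + (-21) + (-7) = -162
Area = |Σ|/2 = 81.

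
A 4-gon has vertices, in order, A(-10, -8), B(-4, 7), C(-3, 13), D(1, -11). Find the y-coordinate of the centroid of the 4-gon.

Apply the shoelace (surveyor's) formula. First the cross-terms c_i = x_i·y_{i+1} − x_{i+1}·y_i:
  -102, -31, 20, -118  ⇒  2A = -231, A = -115.5.
Then Σ (y_i + y_{i+1})·c_i = 1764, so ȳ = 1764 / (6·(-115.5)) = -28/11.

-28/11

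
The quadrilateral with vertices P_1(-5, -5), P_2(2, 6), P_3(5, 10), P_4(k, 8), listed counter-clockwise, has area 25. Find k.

Write out the shoelace sum; only the two edges meeting at P_4 involve k:
2·Area = [(5·8 − k·10) + (k·(-5) − (-5)·8)] + -30
       = -15·k + 50 = 50
⇒ k = 0.

0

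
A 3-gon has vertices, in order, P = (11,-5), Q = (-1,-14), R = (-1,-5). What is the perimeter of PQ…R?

36

|PQ| = √((-12)² + (-9)²) = √225 = 15
|QR| = √((0)² + (9)²) = √81 = 9
|RP| = √((12)² + (0)²) = √144 = 12
Perimeter = 15 + 9 + 12 = 36.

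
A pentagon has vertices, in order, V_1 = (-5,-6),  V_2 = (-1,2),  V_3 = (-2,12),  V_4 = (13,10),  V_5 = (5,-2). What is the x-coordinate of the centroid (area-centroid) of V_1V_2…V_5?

796/237

Apply the surveyor's formula. First the cross-terms c_i = x_i·y_{i+1} − x_{i+1}·y_i:
  -16, -8, -176, -76, -40  ⇒  2A = -316, A = -158.
Then Σ (x_i + x_{i+1})·c_i = -3184, so x̄ = -3184 / (6·(-158)) = 796/237.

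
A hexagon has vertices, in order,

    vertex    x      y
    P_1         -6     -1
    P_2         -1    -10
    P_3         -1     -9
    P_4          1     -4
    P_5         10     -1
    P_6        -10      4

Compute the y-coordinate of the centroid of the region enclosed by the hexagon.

-401/261

Apply Gauss's area formula. First the cross-terms c_i = x_i·y_{i+1} − x_{i+1}·y_i:
  59, -1, 13, 39, 30, 34  ⇒  2A = 174, A = 87.
Then Σ (y_i + y_{i+1})·c_i = -802, so ȳ = -802 / (6·87) = -401/261.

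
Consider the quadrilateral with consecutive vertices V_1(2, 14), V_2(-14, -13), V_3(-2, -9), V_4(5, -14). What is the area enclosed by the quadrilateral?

Apply the shoelace formula: 2A = Σ (x_i·y_{i+1} − x_{i+1}·y_i), indices taken mod 4.
V_1→V_2: (2)(-13) − (-14)(14) = 170
V_2→V_3: (-14)(-9) − (-2)(-13) = 100
V_3→V_4: (-2)(-14) − (5)(-9) = 73
V_4→V_1: (5)(14) − (2)(-14) = 98
Σ = 441
Area = |Σ|/2 = 220.5.

220.5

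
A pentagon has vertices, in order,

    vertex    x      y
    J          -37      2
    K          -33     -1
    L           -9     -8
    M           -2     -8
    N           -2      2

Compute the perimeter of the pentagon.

|JK| = √((4)² + (-3)²) = √25 = 5
|KL| = √((24)² + (-7)²) = √625 = 25
|LM| = √((7)² + (0)²) = √49 = 7
|MN| = √((0)² + (10)²) = √100 = 10
|NJ| = √((-35)² + (0)²) = √1225 = 35
Perimeter = 5 + 25 + 7 + 10 + 35 = 82.

82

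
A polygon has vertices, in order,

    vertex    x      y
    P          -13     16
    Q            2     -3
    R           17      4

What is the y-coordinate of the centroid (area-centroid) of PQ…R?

17/3

Apply the surveyor's formula. First the cross-terms c_i = x_i·y_{i+1} − x_{i+1}·y_i:
  7, 59, 324  ⇒  2A = 390, A = 195.
Then Σ (y_i + y_{i+1})·c_i = 6630, so ȳ = 6630 / (6·195) = 17/3.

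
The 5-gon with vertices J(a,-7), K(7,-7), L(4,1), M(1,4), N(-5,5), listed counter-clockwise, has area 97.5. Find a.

The doubled signed area Σ (x_i y_{i+1} − x_{i+1} y_i) is linear in a.
With a=0 it equals 159; the coefficient of a is -12 (from the two edges through J).
So -12·a + 159 = 2·97.5 = 195 ⇒ a = -3.

-3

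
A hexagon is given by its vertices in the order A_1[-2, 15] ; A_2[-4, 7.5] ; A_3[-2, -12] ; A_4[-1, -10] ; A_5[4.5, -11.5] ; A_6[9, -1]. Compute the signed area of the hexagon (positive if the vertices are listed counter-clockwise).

202.25

A_1→A_2: (-2)(7.5) − (-4)(15) = 45
A_2→A_3: (-4)(-12) − (-2)(7.5) = 63
A_3→A_4: (-2)(-10) − (-1)(-12) = 8
A_4→A_5: (-1)(-11.5) − (4.5)(-10) = 56.5
A_5→A_6: (4.5)(-1) − (9)(-11.5) = 99
A_6→A_1: (9)(15) − (-2)(-1) = 133
Σ = 404.5
Signed area = Σ/2 = 202.25 (positive ⇒ counter-clockwise traversal).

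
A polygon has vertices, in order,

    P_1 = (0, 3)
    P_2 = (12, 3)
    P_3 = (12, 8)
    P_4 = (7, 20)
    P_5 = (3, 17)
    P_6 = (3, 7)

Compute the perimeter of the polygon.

50

|P_1P_2| = √((12)² + (0)²) = √144 = 12
|P_2P_3| = √((0)² + (5)²) = √25 = 5
|P_3P_4| = √((-5)² + (12)²) = √169 = 13
|P_4P_5| = √((-4)² + (-3)²) = √25 = 5
|P_5P_6| = √((0)² + (-10)²) = √100 = 10
|P_6P_1| = √((-3)² + (-4)²) = √25 = 5
Perimeter = 12 + 5 + 13 + 5 + 10 + 5 = 50.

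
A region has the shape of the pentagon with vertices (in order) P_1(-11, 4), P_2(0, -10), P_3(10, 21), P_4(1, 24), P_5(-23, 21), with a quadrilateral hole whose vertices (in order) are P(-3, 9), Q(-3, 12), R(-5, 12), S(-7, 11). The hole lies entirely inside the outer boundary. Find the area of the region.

Outer boundary:
Σ = (110) + (100) + (219) + (573) + (139) = 1141
Area = |Σ|/2 = 570.5.
Hole:
Apply Gauss's area formula: 2A = Σ (x_i·y_{i+1} − x_{i+1}·y_i), indices taken mod 4.
Cross-terms: -9, 24, 29, -30  ⇒  Σ = 14
Area = |Σ|/2 = 7.
Net area = 570.5 − 7 = 563.5.

563.5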